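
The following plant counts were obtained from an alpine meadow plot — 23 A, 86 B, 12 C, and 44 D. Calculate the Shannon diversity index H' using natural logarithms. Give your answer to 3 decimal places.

Total N = 23+86+12+44 = 165, so the proportions are 0.13939, 0.52121, 0.07273, 0.26667 (working shown to 5 dp, full precision carried).
Each pᵢ ln pᵢ term: 0.13939×(-1.97045)=-0.27467, 0.52121×(-0.65160)=-0.33962, 0.07273×(-2.62104)=-0.19062, 0.26667×(-1.32176)=-0.35247.
Sum = -1.15738, so H' = 1.157.

1.157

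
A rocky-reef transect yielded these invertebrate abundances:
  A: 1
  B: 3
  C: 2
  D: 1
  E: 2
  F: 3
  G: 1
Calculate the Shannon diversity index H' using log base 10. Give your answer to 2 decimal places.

Total N = 1+3+2+1+2+3+1 = 13, so the proportions are 0.0769, 0.2308, 0.1538, 0.0769, 0.1538, 0.2308, 0.0769 (working shown to 4 dp, full precision carried).
Each pᵢ log₁₀ pᵢ term: 0.0769×(-1.1139)=-0.0857, 0.2308×(-0.6368)=-0.1470, 0.1538×(-0.8129)=-0.1251, 0.0769×(-1.1139)=-0.0857, 0.1538×(-0.8129)=-0.1251, 0.2308×(-0.6368)=-0.1470, 0.0769×(-1.1139)=-0.0857.
Sum = -0.8011, so H' = 0.80.

0.80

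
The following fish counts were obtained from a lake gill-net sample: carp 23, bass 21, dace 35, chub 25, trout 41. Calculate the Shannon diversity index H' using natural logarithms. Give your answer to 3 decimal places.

Total N = 23+21+35+25+41 = 145, so the proportions are 0.15862, 0.14483, 0.24138, 0.17241, 0.28276 (working shown to 5 dp, full precision carried).
Each pᵢ ln pᵢ term: 0.15862×(-1.84124)=-0.29206, 0.14483×(-1.93221)=-0.27984, 0.24138×(-1.42139)=-0.34309, 0.17241×(-1.75786)=-0.30308, 0.28276×(-1.26316)=-0.35717.
Sum = -1.57524, so H' = 1.575.

1.575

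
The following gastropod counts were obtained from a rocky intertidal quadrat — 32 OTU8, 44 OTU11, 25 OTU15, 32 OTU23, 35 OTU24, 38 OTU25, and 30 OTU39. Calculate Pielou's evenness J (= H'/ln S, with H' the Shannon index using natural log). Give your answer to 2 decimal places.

Total N = 32+44+25+32+35+38+30 = 236, so the proportions are 0.1356, 0.1864, 0.1059, 0.1356, 0.1483, 0.161, 0.1271 (working shown to 4 dp, full precision carried).
H' = −Σ pᵢ ln pᵢ = −((-0.2709) + (-0.3132) + (-0.2378) + (-0.2709) + (-0.2830) + (-0.2941) + (-0.2622)) = 1.9321.
With S = 7 species, ln S = 1.9459, so J = 1.9321/1.9459 = 0.9929, i.e. 0.99 to 2 decimal places.

0.99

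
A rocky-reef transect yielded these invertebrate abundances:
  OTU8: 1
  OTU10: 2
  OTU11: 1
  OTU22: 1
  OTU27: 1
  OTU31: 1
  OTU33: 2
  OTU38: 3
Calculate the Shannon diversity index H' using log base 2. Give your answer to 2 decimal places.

2.86

Total N = 1+2+1+1+1+1+2+3 = 12, so the proportions are 0.0833, 0.1667, 0.0833, 0.0833, 0.0833, 0.0833, 0.1667, 0.25 (working shown to 4 dp, full precision carried).
Each pᵢ log₂ pᵢ term: 0.0833×(-3.5850)=-0.2987, 0.1667×(-2.5850)=-0.4308, 0.0833×(-3.5850)=-0.2987, 0.0833×(-3.5850)=-0.2987, 0.0833×(-3.5850)=-0.2987, 0.0833×(-3.5850)=-0.2987, 0.1667×(-2.5850)=-0.4308, 0.25×(-2.0000)=-0.5000.
Sum = -2.8554, so H' = 2.86.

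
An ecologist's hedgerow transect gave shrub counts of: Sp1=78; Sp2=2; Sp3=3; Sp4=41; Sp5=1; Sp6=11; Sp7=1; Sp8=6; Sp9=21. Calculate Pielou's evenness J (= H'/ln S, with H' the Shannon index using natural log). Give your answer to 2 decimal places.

Total N = 78+2+3+41+1+11+1+6+21 = 164, so the proportions are 0.4756, 0.0122, 0.0183, 0.25, 0.0061, 0.0671, 0.0061, 0.0366, 0.128 (working shown to 4 dp, full precision carried).
H' = −Σ pᵢ ln pᵢ = −((-0.3535) + (-0.0537) + (-0.0732) + (-0.3466) + (-0.0311) + (-0.1812) + (-0.0311) + (-0.1210) + (-0.2632)) = 1.4546.
With S = 9 species, ln S = 2.1972, so J = 1.4546/2.1972 = 0.6620, i.e. 0.66 to 2 decimal places.

0.66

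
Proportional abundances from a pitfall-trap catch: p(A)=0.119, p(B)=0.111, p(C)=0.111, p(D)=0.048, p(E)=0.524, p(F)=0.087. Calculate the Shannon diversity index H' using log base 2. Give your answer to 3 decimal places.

Each pᵢ log₂ pᵢ term (working shown to 5 dp, full precision carried): 0.119×(-3.07097)=-0.36545, 0.111×(-3.17137)=-0.35202, 0.111×(-3.17137)=-0.35202, 0.048×(-4.38082)=-0.21028, 0.524×(-0.93236)=-0.48856, 0.087×(-3.52284)=-0.30649.
Sum = -2.07481, so H' = 2.075.

2.075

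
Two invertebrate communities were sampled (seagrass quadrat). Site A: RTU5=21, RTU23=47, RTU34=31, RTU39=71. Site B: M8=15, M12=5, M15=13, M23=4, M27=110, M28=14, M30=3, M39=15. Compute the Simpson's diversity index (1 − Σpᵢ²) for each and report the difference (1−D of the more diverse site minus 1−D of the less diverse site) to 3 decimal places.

0.105

Site A: N=170, proportions 0.12353, 0.27647, 0.18235, 0.41765, giving 1−D = 0.70062 (working shown to 5 dp, full precision carried).
Site B: N=179, proportions 0.0838, 0.02793, 0.07263, 0.02235, 0.61453, 0.07821, 0.01676, 0.0838, giving 1−D = 0.59536.
Difference = |0.70062 − 0.59536| = 0.10526, i.e. 0.105 to 3 decimal places.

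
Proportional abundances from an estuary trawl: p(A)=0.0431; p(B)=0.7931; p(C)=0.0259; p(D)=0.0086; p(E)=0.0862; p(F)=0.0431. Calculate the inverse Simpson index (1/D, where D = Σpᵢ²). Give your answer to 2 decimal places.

D = 0.0431² + 0.7931² + 0.0259² + 0.0086² + 0.0862² + 0.0431² = 0.00186 + 0.62901 + 0.00067 + 0.00007 + 0.00743 + 0.00186 = 0.64090 (working shown to 5 dp, full precision carried).
So 1/D = 1.5603, i.e. 1.56 to 2 decimal places.

1.56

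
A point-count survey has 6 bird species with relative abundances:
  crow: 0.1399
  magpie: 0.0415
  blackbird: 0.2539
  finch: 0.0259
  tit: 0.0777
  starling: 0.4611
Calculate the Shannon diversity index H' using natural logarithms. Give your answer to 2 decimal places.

Each pᵢ ln pᵢ term (working shown to 4 dp, full precision carried): 0.1399×(-1.9668)=-0.2752, 0.0415×(-3.1821)=-0.1321, 0.2539×(-1.3708)=-0.3480, 0.0259×(-3.6535)=-0.0946, 0.0777×(-2.5549)=-0.1985, 0.4611×(-0.7741)=-0.3570.
Sum = -1.4054, so H' = 1.41.

1.41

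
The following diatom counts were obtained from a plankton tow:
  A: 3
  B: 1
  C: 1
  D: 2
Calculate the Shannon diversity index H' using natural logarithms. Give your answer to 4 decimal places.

1.2770

Total N = 3+1+1+2 = 7, so the proportions are 0.428571, 0.142857, 0.142857, 0.285714 (working shown to 6 dp, full precision carried).
Each pᵢ ln pᵢ term: 0.428571×(-0.847298)=-0.363128, 0.142857×(-1.945910)=-0.277987, 0.142857×(-1.945910)=-0.277987, 0.285714×(-1.252763)=-0.357932.
Sum = -1.277034, so H' = 1.2770.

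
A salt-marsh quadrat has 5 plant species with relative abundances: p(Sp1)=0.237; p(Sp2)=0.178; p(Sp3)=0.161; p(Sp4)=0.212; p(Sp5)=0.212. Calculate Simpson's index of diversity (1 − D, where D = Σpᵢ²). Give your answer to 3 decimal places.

D = 0.237² + 0.178² + 0.161² + 0.212² + 0.212² = 0.05617 + 0.03168 + 0.02592 + 0.04494 + 0.04494 = 0.20366 (working shown to 5 dp, full precision carried).
So 1 − D = 0.79634, i.e. 0.796 to 3 decimal places.

0.796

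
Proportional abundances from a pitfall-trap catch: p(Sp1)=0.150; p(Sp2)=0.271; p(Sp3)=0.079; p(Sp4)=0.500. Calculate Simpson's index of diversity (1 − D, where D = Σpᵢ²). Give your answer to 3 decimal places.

D = 0.15² + 0.271² + 0.079² + 0.5² = 0.02250 + 0.07344 + 0.00624 + 0.25000 = 0.35218 (working shown to 5 dp, full precision carried).
So 1 − D = 0.64782, i.e. 0.648 to 3 decimal places.

0.648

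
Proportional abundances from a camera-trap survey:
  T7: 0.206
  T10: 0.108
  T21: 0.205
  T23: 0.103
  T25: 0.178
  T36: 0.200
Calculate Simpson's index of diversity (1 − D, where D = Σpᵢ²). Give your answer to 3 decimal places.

0.822

D = 0.206² + 0.108² + 0.205² + 0.103² + 0.178² + 0.2² = 0.04244 + 0.01166 + 0.04202 + 0.01061 + 0.03168 + 0.04000 = 0.17842 (working shown to 5 dp, full precision carried).
So 1 − D = 0.82158, i.e. 0.822 to 3 decimal places.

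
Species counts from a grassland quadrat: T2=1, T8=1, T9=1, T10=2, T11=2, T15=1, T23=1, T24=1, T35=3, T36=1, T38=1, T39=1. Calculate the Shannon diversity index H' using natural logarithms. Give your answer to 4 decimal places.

2.3933

Total N = 1+1+1+2+2+1+1+1+3+1+1+1 = 16, so the proportions are 0.0625, 0.0625, 0.0625, 0.125, 0.125, 0.0625, 0.0625, 0.0625, 0.1875, 0.0625, 0.0625, 0.0625 (working shown to 6 dp, full precision carried).
Each pᵢ ln pᵢ term: 0.0625×(-2.772589)=-0.173287, 0.0625×(-2.772589)=-0.173287, 0.0625×(-2.772589)=-0.173287, 0.125×(-2.079442)=-0.259930, 0.125×(-2.079442)=-0.259930, 0.0625×(-2.772589)=-0.173287, 0.0625×(-2.772589)=-0.173287, 0.0625×(-2.772589)=-0.173287, 0.1875×(-1.673976)=-0.313871, 0.0625×(-2.772589)=-0.173287, 0.0625×(-2.772589)=-0.173287, 0.0625×(-2.772589)=-0.173287.
Sum = -2.393312, so H' = 2.3933.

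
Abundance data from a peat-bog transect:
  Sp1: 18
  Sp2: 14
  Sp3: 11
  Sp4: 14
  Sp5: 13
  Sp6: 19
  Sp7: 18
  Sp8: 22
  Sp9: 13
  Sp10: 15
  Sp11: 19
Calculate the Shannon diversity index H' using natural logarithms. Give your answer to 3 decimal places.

2.378

Total N = 18+14+11+14+13+19+18+22+13+15+19 = 176, so the proportions are 0.10227, 0.07955, 0.0625, 0.07955, 0.07386, 0.10795, 0.10227, 0.125, 0.07386, 0.08523, 0.10795 (working shown to 5 dp, full precision carried).
Each pᵢ ln pᵢ term: 0.10227×(-2.28011)=-0.23319, 0.07955×(-2.53143)=-0.20136, 0.0625×(-2.77259)=-0.17329, 0.07955×(-2.53143)=-0.20136, 0.07386×(-2.60553)=-0.19245, 0.10795×(-2.22605)=-0.24031, 0.10227×(-2.28011)=-0.23319, 0.125×(-2.07944)=-0.25993, 0.07386×(-2.60553)=-0.19245, 0.08523×(-2.46243)=-0.20987, 0.10795×(-2.22605)=-0.24031.
Sum = -2.37773, so H' = 2.378.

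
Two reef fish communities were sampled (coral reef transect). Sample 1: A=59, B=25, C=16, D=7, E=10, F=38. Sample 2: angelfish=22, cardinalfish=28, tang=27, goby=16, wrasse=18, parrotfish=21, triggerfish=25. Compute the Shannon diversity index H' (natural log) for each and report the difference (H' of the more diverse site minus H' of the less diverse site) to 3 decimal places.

0.371

Sample 1: N=155, proportions 0.38065, 0.16129, 0.10323, 0.04516, 0.06452, 0.24516, giving H' = 1.55772 (working shown to 5 dp, full precision carried).
Sample 2: N=157, proportions 0.14013, 0.17834, 0.17197, 0.10191, 0.11465, 0.13376, 0.15924, giving H' = 1.92830.
Difference = |1.55772 − 1.92830| = 0.37058, i.e. 0.371 to 3 decimal places.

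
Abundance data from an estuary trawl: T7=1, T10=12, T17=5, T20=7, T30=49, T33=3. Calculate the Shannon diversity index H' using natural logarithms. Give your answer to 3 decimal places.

Total N = 1+12+5+7+49+3 = 77, so the proportions are 0.01299, 0.15584, 0.06494, 0.09091, 0.63636, 0.03896 (working shown to 5 dp, full precision carried).
Each pᵢ ln pᵢ term: 0.01299×(-4.34381)=-0.05641, 0.15584×(-1.85890)=-0.28970, 0.06494×(-2.73437)=-0.17756, 0.09091×(-2.39790)=-0.21799, 0.63636×(-0.45199)=-0.28763, 0.03896×(-3.24519)=-0.12644.
Sum = -1.15572, so H' = 1.156.

1.156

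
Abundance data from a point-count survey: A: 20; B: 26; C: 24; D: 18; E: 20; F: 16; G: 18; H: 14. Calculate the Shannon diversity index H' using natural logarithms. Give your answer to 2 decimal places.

Total N = 20+26+24+18+20+16+18+14 = 156, so the proportions are 0.1282, 0.1667, 0.1538, 0.1154, 0.1282, 0.1026, 0.1154, 0.0897 (working shown to 4 dp, full precision carried).
Each pᵢ ln pᵢ term: 0.1282×(-2.0541)=-0.2633, 0.1667×(-1.7918)=-0.2986, 0.1538×(-1.8718)=-0.2880, 0.1154×(-2.1595)=-0.2492, 0.1282×(-2.0541)=-0.2633, 0.1026×(-2.2773)=-0.2336, 0.1154×(-2.1595)=-0.2492, 0.0897×(-2.4108)=-0.2164.
Sum = -2.0616, so H' = 2.06.

2.06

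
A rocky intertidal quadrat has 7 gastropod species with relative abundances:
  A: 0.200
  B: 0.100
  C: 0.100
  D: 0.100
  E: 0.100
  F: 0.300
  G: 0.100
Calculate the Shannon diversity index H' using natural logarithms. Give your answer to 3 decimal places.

1.834

Each pᵢ ln pᵢ term (working shown to 5 dp, full precision carried): 0.2×(-1.60944)=-0.32189, 0.1×(-2.30259)=-0.23026, 0.1×(-2.30259)=-0.23026, 0.1×(-2.30259)=-0.23026, 0.1×(-2.30259)=-0.23026, 0.3×(-1.20397)=-0.36119, 0.1×(-2.30259)=-0.23026.
Sum = -1.83437, so H' = 1.834.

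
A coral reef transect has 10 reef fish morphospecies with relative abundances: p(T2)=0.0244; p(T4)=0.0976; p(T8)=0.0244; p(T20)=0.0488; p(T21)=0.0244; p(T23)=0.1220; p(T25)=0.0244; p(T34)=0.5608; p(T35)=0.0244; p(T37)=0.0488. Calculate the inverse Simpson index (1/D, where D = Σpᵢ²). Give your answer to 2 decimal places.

D = 0.0244² + 0.0976² + 0.0244² + 0.0488² + 0.0244² + 0.122² + 0.0244² + 0.5608² + 0.0244² + 0.0488² = 0.00060 + 0.00953 + 0.00060 + 0.00238 + 0.00060 + 0.01488 + 0.00060 + 0.31450 + 0.00060 + 0.00238 = 0.34665 (working shown to 5 dp, full precision carried).
So 1/D = 2.8848, i.e. 2.88 to 2 decimal places.

2.88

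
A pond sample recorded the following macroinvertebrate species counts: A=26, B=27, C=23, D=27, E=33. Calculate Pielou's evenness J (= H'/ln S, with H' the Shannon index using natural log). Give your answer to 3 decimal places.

0.996

Total N = 26+27+23+27+33 = 136, so the proportions are 0.19118, 0.19853, 0.16912, 0.19853, 0.24265 (working shown to 5 dp, full precision carried).
H' = −Σ pᵢ ln pᵢ = −((-0.31631) + (-0.32099) + (-0.30055) + (-0.32099) + (-0.34362)) = 1.60246.
With S = 5 species, ln S = 1.60944, so J = 1.60246/1.60944 = 0.99566, i.e. 0.996 to 3 decimal places.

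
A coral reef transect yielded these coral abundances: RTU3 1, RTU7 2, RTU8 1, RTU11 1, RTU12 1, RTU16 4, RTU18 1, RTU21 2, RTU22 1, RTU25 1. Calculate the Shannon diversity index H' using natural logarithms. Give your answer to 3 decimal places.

2.154

Total N = 1+2+1+1+1+4+1+2+1+1 = 15, so the proportions are 0.06667, 0.13333, 0.06667, 0.06667, 0.06667, 0.26667, 0.06667, 0.13333, 0.06667, 0.06667 (working shown to 5 dp, full precision carried).
Each pᵢ ln pᵢ term: 0.06667×(-2.70805)=-0.18054, 0.13333×(-2.01490)=-0.26865, 0.06667×(-2.70805)=-0.18054, 0.06667×(-2.70805)=-0.18054, 0.06667×(-2.70805)=-0.18054, 0.26667×(-1.32176)=-0.35247, 0.06667×(-2.70805)=-0.18054, 0.13333×(-2.01490)=-0.26865, 0.06667×(-2.70805)=-0.18054, 0.06667×(-2.70805)=-0.18054.
Sum = -2.15353, so H' = 2.154.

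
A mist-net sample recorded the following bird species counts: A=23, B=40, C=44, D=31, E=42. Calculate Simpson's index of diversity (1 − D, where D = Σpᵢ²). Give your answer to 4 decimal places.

Total N = 23+40+44+31+42 = 180, so the proportions are 0.127778, 0.222222, 0.244444, 0.172222, 0.233333 (working shown to 6 dp, full precision carried).
D = 0.127778² + 0.222222² + 0.244444² + 0.172222² + 0.233333² = 0.016327 + 0.049383 + 0.059753 + 0.029660 + 0.054444 = 0.209568.
So 1 − D = 0.790432, i.e. 0.7904 to 4 decimal places.

0.7904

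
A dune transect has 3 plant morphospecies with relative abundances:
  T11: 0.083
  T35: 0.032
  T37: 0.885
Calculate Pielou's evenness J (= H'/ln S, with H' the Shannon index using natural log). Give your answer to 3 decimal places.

H' = −Σ pᵢ ln pᵢ = −((-0.20658) + (-0.11014) + (-0.10812)) = 0.42484 (working shown to 5 dp, full precision carried).
With S = 3 species, ln S = 1.09861, so J = 0.42484/1.09861 = 0.38671, i.e. 0.387 to 3 decimal places.

0.387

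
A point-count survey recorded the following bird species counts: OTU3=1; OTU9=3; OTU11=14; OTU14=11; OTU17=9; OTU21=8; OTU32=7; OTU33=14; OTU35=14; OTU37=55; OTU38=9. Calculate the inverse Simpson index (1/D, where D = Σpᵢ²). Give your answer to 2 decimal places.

Total N = 1+3+14+11+9+8+7+14+14+55+9 = 145, so the proportions are 0.006897, 0.02069, 0.096552, 0.075862, 0.062069, 0.055172, 0.048276, 0.096552, 0.096552, 0.37931, 0.062069 (working shown to 6 dp, full precision carried).
D = 0.006897² + 0.02069² + 0.096552² + 0.075862² + 0.062069² + 0.055172² + 0.048276² + 0.096552² + 0.096552² + 0.37931² + 0.062069² = 0.000048 + 0.000428 + 0.009322 + 0.005755 + 0.003853 + 0.003044 + 0.002331 + 0.009322 + 0.009322 + 0.143876 + 0.003853 = 0.191153.
So 1/D = 5.2314, i.e. 5.23 to 2 decimal places.

5.23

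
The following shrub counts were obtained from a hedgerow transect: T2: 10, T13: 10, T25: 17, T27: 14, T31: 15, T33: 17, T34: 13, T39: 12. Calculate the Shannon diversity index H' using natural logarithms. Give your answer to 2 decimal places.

Total N = 10+10+17+14+15+17+13+12 = 108, so the proportions are 0.0926, 0.0926, 0.1574, 0.1296, 0.1389, 0.1574, 0.1204, 0.1111 (working shown to 4 dp, full precision carried).
Each pᵢ ln pᵢ term: 0.0926×(-2.3795)=-0.2203, 0.0926×(-2.3795)=-0.2203, 0.1574×(-1.8489)=-0.2910, 0.1296×(-2.0431)=-0.2648, 0.1389×(-1.9741)=-0.2742, 0.1574×(-1.8489)=-0.2910, 0.1204×(-2.1172)=-0.2548, 0.1111×(-2.1972)=-0.2441.
Sum = -2.0607, so H' = 2.06.

2.06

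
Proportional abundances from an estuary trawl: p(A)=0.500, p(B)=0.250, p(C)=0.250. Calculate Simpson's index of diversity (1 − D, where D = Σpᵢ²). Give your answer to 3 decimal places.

0.625

D = 0.5² + 0.25² + 0.25² = 0.25000 + 0.06250 + 0.06250 = 0.37500 (working shown to 5 dp, full precision carried).
So 1 − D = 0.62500, i.e. 0.625 to 3 decimal places.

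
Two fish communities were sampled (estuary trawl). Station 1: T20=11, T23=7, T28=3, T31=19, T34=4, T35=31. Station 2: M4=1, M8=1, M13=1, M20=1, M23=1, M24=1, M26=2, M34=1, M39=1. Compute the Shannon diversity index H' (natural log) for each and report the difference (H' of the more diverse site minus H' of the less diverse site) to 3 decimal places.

Station 1: N=75, proportions 0.14666667, 0.09333333, 0.04, 0.25333333, 0.05333333, 0.41333333, giving H' = 1.50099242 (working shown to 8 dp, full precision carried).
Station 2: N=10, proportions 0.1, 0.1, 0.1, 0.1, 0.1, 0.1, 0.2, 0.1, 0.1, giving H' = 2.16395566.
Difference = |1.50099242 − 2.16395566| = 0.66296324, i.e. 0.663 to 3 decimal places.

0.663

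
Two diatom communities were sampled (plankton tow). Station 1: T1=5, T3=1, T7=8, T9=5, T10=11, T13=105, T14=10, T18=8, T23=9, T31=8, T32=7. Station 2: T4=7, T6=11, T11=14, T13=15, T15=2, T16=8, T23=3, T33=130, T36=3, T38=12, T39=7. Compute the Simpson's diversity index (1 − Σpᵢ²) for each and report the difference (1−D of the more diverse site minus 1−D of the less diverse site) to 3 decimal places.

0.025

Station 1: N=177, proportions 0.02825, 0.00565, 0.0452, 0.02825, 0.06215, 0.59322, 0.0565, 0.0452, 0.05085, 0.0452, 0.03955, giving 1−D = 0.62913 (working shown to 5 dp, full precision carried).
Station 2: N=212, proportions 0.03302, 0.05189, 0.06604, 0.07075, 0.00943, 0.03774, 0.01415, 0.61321, 0.01415, 0.0566, 0.03302, giving 1−D = 0.60462.
Difference = |0.62913 − 0.60462| = 0.02451, i.e. 0.025 to 3 decimal places.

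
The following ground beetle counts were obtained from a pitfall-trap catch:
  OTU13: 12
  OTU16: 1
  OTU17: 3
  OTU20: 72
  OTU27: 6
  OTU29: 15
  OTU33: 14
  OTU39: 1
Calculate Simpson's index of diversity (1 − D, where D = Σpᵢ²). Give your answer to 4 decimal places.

Total N = 12+1+3+72+6+15+14+1 = 124, so the proportions are 0.0967742, 0.0080645, 0.0241935, 0.5806452, 0.0483871, 0.1209677, 0.1129032, 0.0080645 (working shown to 7 dp, full precision carried).
D = 0.0967742² + 0.0080645² + 0.0241935² + 0.5806452² + 0.0483871² + 0.1209677² + 0.1129032² + 0.0080645² = 0.0093652 + 0.0000650 + 0.0005853 + 0.3371488 + 0.0023413 + 0.0146332 + 0.0127471 + 0.0000650 = 0.3769511.
So 1 − D = 0.6230489, i.e. 0.6230 to 4 decimal places.

0.6230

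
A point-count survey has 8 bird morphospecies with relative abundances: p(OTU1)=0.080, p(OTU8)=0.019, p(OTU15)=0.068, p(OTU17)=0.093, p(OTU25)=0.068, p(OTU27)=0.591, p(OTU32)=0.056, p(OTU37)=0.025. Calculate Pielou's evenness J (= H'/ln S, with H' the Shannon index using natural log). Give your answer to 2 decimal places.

0.69

H' = −Σ pᵢ ln pᵢ = −((-0.2021) + (-0.0753) + (-0.1828) + (-0.2209) + (-0.1828) + (-0.3108) + (-0.1614) + (-0.0922)) = 1.4283 (working shown to 4 dp, full precision carried).
With S = 8 species, ln S = 2.0794, so J = 1.4283/2.0794 = 0.6869, i.e. 0.69 to 2 decimal places.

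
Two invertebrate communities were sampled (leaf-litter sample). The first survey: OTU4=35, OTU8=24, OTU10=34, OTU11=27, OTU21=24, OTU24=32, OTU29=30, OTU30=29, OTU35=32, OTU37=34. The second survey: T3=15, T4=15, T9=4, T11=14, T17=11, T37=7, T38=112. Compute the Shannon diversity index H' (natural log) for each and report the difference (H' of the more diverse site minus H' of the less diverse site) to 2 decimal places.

The first survey: N=301, proportions 0.1163, 0.0797, 0.113, 0.0897, 0.0797, 0.1063, 0.0997, 0.0963, 0.1063, 0.113, giving H' = 2.2943 (working shown to 4 dp, full precision carried).
The second survey: N=178, proportions 0.0843, 0.0843, 0.0225, 0.0787, 0.0618, 0.0393, 0.6292, giving H' = 1.2930.
Difference = |2.2943 − 1.2930| = 1.0013, i.e. 1.00 to 2 decimal places.

1.00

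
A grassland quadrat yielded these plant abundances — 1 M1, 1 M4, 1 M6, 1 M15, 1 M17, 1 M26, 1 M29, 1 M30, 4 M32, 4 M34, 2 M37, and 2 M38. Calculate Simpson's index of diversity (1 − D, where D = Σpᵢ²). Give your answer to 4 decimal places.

Total N = 1+1+1+1+1+1+1+1+4+4+2+2 = 20, so the proportions are 0.05, 0.05, 0.05, 0.05, 0.05, 0.05, 0.05, 0.05, 0.2, 0.2, 0.1, 0.1 (working shown to 6 dp, full precision carried).
D = 0.05² + 0.05² + 0.05² + 0.05² + 0.05² + 0.05² + 0.05² + 0.05² + 0.2² + 0.2² + 0.1² + 0.1² = 0.002500 + 0.002500 + 0.002500 + 0.002500 + 0.002500 + 0.002500 + 0.002500 + 0.002500 + 0.040000 + 0.040000 + 0.010000 + 0.010000 = 0.120000.
So 1 − D = 0.880000, i.e. 0.8800 to 4 decimal places.

0.8800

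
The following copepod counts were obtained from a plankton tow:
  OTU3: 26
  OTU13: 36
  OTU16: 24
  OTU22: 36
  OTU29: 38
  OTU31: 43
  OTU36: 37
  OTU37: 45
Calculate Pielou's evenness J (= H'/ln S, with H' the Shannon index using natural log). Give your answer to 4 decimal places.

Total N = 26+36+24+36+38+43+37+45 = 285, so the proportions are 0.091228, 0.126316, 0.084211, 0.126316, 0.133333, 0.150877, 0.129825, 0.157895 (working shown to 6 dp, full precision carried).
H' = −Σ pᵢ ln pᵢ = −((-0.218436) + (-0.261344) + (-0.208374) + (-0.261344) + (-0.268654) + (-0.285352) + (-0.265046) + (-0.291446)) = 2.059995.
With S = 8 species, ln S = 2.079442, so J = 2.059995/2.079442 = 0.990648, i.e. 0.9906 to 4 decimal places.

0.9906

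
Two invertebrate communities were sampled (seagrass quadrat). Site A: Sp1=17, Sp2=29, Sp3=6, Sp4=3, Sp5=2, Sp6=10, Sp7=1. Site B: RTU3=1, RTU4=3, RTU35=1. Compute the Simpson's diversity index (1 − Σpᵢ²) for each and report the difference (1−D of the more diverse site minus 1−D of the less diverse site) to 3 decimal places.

Site A: N=68, proportions 0.25, 0.42647, 0.08824, 0.04412, 0.02941, 0.14706, 0.01471, giving 1−D = 0.72318 (working shown to 5 dp, full precision carried).
Site B: N=5, proportions 0.2, 0.6, 0.2, giving 1−D = 0.56000.
Difference = |0.72318 − 0.56000| = 0.16318, i.e. 0.163 to 3 decimal places.

0.163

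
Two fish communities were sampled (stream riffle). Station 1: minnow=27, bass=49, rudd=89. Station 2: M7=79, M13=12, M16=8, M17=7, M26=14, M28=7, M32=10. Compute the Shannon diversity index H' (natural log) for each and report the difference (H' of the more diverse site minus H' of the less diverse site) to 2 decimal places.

Station 1: N=165, proportions 0.16364, 0.29697, 0.53939, giving H' = 0.98973 (working shown to 5 dp, full precision carried).
Station 2: N=137, proportions 0.57664, 0.08759, 0.05839, 0.05109, 0.10219, 0.05109, 0.07299, giving H' = 1.42468.
Difference = |0.98973 − 1.42468| = 0.43495, i.e. 0.43 to 2 decimal places.

0.43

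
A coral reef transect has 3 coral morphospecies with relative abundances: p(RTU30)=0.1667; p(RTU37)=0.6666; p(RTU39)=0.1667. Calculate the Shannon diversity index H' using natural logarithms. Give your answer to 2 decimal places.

Each pᵢ ln pᵢ term (working shown to 4 dp, full precision carried): 0.1667×(-1.7916)=-0.2987, 0.6666×(-0.4056)=-0.2703, 0.1667×(-1.7916)=-0.2987.
Sum = -0.8677, so H' = 0.87.

0.87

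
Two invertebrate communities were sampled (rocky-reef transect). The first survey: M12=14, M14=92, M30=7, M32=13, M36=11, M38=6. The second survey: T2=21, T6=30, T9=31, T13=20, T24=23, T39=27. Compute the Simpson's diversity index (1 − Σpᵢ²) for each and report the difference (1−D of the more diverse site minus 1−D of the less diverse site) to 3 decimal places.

The first survey: N=143, proportions 0.0979, 0.64336, 0.04895, 0.09091, 0.07692, 0.04196, giving 1−D = 0.55817 (working shown to 5 dp, full precision carried).
The second survey: N=152, proportions 0.13816, 0.19737, 0.20395, 0.13158, 0.15132, 0.17763, giving 1−D = 0.82860.
Difference = |0.55817 − 0.82860| = 0.27043, i.e. 0.270 to 3 decimal places.

0.270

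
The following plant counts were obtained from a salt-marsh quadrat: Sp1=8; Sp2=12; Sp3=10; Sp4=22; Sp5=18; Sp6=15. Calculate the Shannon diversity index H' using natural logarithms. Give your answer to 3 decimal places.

1.735

Total N = 8+12+10+22+18+15 = 85, so the proportions are 0.09412, 0.14118, 0.11765, 0.25882, 0.21176, 0.17647 (working shown to 5 dp, full precision carried).
Each pᵢ ln pᵢ term: 0.09412×(-2.36321)=-0.22242, 0.14118×(-1.95774)=-0.27639, 0.11765×(-2.14007)=-0.25177, 0.25882×(-1.35161)=-0.34983, 0.21176×(-1.55228)=-0.32872, 0.17647×(-1.73460)=-0.30611.
Sum = -1.73523, so H' = 1.735.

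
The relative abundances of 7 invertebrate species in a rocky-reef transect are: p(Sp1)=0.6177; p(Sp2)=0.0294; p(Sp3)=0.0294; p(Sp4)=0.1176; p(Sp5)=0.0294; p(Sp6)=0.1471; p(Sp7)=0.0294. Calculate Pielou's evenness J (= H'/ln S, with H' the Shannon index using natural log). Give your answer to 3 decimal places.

H' = −Σ pᵢ ln pᵢ = −((-0.29758) + (-0.10369) + (-0.10369) + (-0.25172) + (-0.10369) + (-0.28194) + (-0.10369)) = 1.24598 (working shown to 5 dp, full precision carried).
With S = 7 species, ln S = 1.94591, so J = 1.24598/1.94591 = 0.64031, i.e. 0.640 to 3 decimal places.

0.640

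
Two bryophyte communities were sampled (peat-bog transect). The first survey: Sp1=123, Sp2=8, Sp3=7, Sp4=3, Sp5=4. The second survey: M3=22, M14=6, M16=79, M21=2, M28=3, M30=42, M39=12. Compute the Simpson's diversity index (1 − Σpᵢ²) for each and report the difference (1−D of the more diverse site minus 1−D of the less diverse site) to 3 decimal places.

The first survey: N=145, proportions 0.84828, 0.05517, 0.04828, 0.02069, 0.02759, giving 1−D = 0.27386 (working shown to 5 dp, full precision carried).
The second survey: N=166, proportions 0.13253, 0.03614, 0.4759, 0.01205, 0.01807, 0.25301, 0.07229, giving 1−D = 0.68493.
Difference = |0.27386 − 0.68493| = 0.41107, i.e. 0.411 to 3 decimal places.

0.411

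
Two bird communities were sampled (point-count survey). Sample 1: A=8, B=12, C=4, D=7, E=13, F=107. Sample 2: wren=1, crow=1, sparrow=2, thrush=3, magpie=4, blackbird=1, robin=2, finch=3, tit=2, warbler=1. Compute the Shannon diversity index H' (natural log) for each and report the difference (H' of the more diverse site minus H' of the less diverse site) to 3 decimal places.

Sample 1: N=151, proportions 0.05298, 0.07947, 0.02649, 0.046358, 0.086093, 0.708609, giving H' = 1.050671 (working shown to 6 dp, full precision carried).
Sample 2: N=20, proportions 0.05, 0.05, 0.1, 0.15, 0.2, 0.05, 0.1, 0.15, 0.1, 0.05, giving H' = 2.180946.
Difference = |1.050671 − 2.180946| = 1.130275, i.e. 1.130 to 3 decimal places.

1.130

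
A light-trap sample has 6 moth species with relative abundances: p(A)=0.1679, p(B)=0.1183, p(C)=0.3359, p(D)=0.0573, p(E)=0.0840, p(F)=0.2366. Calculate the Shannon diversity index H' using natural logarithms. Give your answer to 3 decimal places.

1.632

Each pᵢ ln pᵢ term (working shown to 5 dp, full precision carried): 0.1679×(-1.78439)=-0.29960, 0.1183×(-2.13453)=-0.25252, 0.3359×(-1.09094)=-0.36645, 0.0573×(-2.85945)=-0.16385, 0.084×(-2.47694)=-0.20806, 0.2366×(-1.44138)=-0.34103.
Sum = -1.63150, so H' = 1.632.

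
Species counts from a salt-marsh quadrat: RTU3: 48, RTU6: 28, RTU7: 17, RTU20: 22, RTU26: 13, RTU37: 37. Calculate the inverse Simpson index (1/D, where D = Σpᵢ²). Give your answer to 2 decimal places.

Total N = 48+28+17+22+13+37 = 165, so the proportions are 0.290909, 0.169697, 0.10303, 0.133333, 0.078788, 0.224242 (working shown to 6 dp, full precision carried).
D = 0.290909² + 0.169697² + 0.10303² + 0.133333² + 0.078788² + 0.224242² = 0.084628 + 0.028797 + 0.010615 + 0.017778 + 0.006208 + 0.050285 = 0.198310.
So 1/D = 5.0426, i.e. 5.04 to 2 decimal places.

5.04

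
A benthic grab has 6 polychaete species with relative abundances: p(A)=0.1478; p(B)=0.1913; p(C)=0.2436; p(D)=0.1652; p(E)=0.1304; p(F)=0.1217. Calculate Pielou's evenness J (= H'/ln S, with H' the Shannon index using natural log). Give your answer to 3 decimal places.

H' = −Σ pᵢ ln pᵢ = −((-0.28258) + (-0.31639) + (-0.34402) + (-0.29746) + (-0.26564) + (-0.25632)) = 1.76242 (working shown to 5 dp, full precision carried).
With S = 6 species, ln S = 1.79176, so J = 1.76242/1.79176 = 0.98362, i.e. 0.984 to 3 decimal places.

0.984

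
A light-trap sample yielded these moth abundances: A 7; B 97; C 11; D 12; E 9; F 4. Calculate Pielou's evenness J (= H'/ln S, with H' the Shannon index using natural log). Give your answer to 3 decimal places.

0.610

Total N = 7+97+11+12+9+4 = 140, so the proportions are 0.05, 0.69286, 0.07857, 0.08571, 0.06429, 0.02857 (working shown to 5 dp, full precision carried).
H' = −Σ pᵢ ln pᵢ = −((-0.14979) + (-0.25423) + (-0.19987) + (-0.21058) + (-0.17643) + (-0.10158)) = 1.09247.
With S = 6 species, ln S = 1.79176, so J = 1.09247/1.79176 = 0.60972, i.e. 0.610 to 3 decimal places.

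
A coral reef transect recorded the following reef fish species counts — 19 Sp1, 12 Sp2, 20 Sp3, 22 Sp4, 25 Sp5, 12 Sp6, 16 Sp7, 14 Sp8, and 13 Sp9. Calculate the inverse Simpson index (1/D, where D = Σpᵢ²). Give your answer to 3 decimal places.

8.424

Total N = 19+12+20+22+25+12+16+14+13 = 153, so the proportions are 0.124183, 0.0784314, 0.130719, 0.1437908, 0.1633987, 0.0784314, 0.1045752, 0.0915033, 0.0849673 (working shown to 7 dp, full precision carried).
D = 0.124183² + 0.0784314² + 0.130719² + 0.1437908² + 0.1633987² + 0.0784314² + 0.1045752² + 0.0915033² + 0.0849673² = 0.0154214 + 0.0061515 + 0.0170874 + 0.0206758 + 0.0266991 + 0.0061515 + 0.0109360 + 0.0083728 + 0.0072194 = 0.1187150.
So 1/D = 8.42353, i.e. 8.424 to 3 decimal places.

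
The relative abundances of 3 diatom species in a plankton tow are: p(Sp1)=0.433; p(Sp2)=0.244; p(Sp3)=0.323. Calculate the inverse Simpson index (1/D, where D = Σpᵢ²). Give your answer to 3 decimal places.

2.846

D = 0.433² + 0.244² + 0.323² = 0.187489 + 0.059536 + 0.104329 = 0.351354 (working shown to 6 dp, full precision carried).
So 1/D = 2.84613, i.e. 2.846 to 3 decimal places.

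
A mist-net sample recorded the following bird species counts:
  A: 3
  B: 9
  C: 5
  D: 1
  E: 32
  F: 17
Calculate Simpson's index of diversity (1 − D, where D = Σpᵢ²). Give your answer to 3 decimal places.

Total N = 3+9+5+1+32+17 = 67, so the proportions are 0.04478, 0.13433, 0.07463, 0.01493, 0.47761, 0.25373 (working shown to 5 dp, full precision carried).
D = 0.04478² + 0.13433² + 0.07463² + 0.01493² + 0.47761² + 0.25373² = 0.00200 + 0.01804 + 0.00557 + 0.00022 + 0.22811 + 0.06438 = 0.31833.
So 1 − D = 0.68167, i.e. 0.682 to 3 decimal places.

0.682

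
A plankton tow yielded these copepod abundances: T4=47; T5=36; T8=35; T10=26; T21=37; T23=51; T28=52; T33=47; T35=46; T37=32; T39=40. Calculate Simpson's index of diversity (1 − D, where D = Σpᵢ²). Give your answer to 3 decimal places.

0.906

Total N = 47+36+35+26+37+51+52+47+46+32+40 = 449, so the proportions are 0.10468, 0.08018, 0.07795, 0.05791, 0.08241, 0.11359, 0.11581, 0.10468, 0.10245, 0.07127, 0.08909 (working shown to 5 dp, full precision carried).
D = 0.10468² + 0.08018² + 0.07795² + 0.05791² + 0.08241² + 0.11359² + 0.11581² + 0.10468² + 0.10245² + 0.07127² + 0.08909² = 0.01096 + 0.00643 + 0.00608 + 0.00335 + 0.00679 + 0.01290 + 0.01341 + 0.01096 + 0.01050 + 0.00508 + 0.00794 = 0.09439.
So 1 − D = 0.90561, i.e. 0.906 to 3 decimal places.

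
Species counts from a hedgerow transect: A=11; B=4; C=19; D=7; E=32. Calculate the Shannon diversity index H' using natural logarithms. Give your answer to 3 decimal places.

Total N = 11+4+19+7+32 = 73, so the proportions are 0.15068, 0.05479, 0.26027, 0.09589, 0.43836 (working shown to 5 dp, full precision carried).
Each pᵢ ln pᵢ term: 0.15068×(-1.89256)=-0.28518, 0.05479×(-2.90417)=-0.15913, 0.26027×(-1.34602)=-0.35033, 0.09589×(-2.34455)=-0.22482, 0.43836×(-0.82472)=-0.36152.
Sum = -1.38099, so H' = 1.381.

1.381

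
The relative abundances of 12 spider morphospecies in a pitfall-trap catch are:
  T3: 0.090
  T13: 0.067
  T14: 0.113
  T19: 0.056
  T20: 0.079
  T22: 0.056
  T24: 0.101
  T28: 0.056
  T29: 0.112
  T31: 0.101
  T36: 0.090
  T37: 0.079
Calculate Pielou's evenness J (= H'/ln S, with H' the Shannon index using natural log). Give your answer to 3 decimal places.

H' = −Σ pᵢ ln pᵢ = −((-0.21672) + (-0.18111) + (-0.24638) + (-0.16141) + (-0.20053) + (-0.16141) + (-0.23156) + (-0.16141) + (-0.24520) + (-0.23156) + (-0.21672) + (-0.20053)) = 2.45452 (working shown to 5 dp, full precision carried).
With S = 12 species, ln S = 2.48491, so J = 2.45452/2.48491 = 0.98777, i.e. 0.988 to 3 decimal places.

0.988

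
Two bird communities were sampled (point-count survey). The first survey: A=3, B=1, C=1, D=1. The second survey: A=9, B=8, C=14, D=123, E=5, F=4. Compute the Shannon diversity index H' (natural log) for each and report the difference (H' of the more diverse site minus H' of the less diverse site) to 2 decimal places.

0.31

The first survey: N=6, proportions 0.5, 0.166667, 0.166667, 0.166667, giving H' = 1.242453 (working shown to 6 dp, full precision carried).
The second survey: N=163, proportions 0.055215, 0.04908, 0.08589, 0.754601, 0.030675, 0.02454, giving H' = 0.929036.
Difference = |1.242453 − 0.929036| = 0.313417, i.e. 0.31 to 2 decimal places.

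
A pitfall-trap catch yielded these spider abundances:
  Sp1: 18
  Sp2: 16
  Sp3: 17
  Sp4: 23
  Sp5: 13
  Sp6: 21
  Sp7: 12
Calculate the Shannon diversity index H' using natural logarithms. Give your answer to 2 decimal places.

1.92

Total N = 18+16+17+23+13+21+12 = 120, so the proportions are 0.15, 0.1333, 0.1417, 0.1917, 0.1083, 0.175, 0.1 (working shown to 4 dp, full precision carried).
Each pᵢ ln pᵢ term: 0.15×(-1.8971)=-0.2846, 0.1333×(-2.0149)=-0.2687, 0.1417×(-1.9543)=-0.2769, 0.1917×(-1.6520)=-0.3166, 0.1083×(-2.2225)=-0.2408, 0.175×(-1.7430)=-0.3050, 0.1×(-2.3026)=-0.2303.
Sum = -1.9228, so H' = 1.92.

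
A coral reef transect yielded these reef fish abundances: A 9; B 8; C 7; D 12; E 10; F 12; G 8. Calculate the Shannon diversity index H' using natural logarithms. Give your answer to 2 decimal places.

Total N = 9+8+7+12+10+12+8 = 66, so the proportions are 0.1364, 0.1212, 0.1061, 0.1818, 0.1515, 0.1818, 0.1212 (working shown to 4 dp, full precision carried).
Each pᵢ ln pᵢ term: 0.1364×(-1.9924)=-0.2717, 0.1212×(-2.1102)=-0.2558, 0.1061×(-2.2437)=-0.2380, 0.1818×(-1.7047)=-0.3100, 0.1515×(-1.8871)=-0.2859, 0.1818×(-1.7047)=-0.3100, 0.1212×(-2.1102)=-0.2558.
Sum = -1.9271, so H' = 1.93.

1.93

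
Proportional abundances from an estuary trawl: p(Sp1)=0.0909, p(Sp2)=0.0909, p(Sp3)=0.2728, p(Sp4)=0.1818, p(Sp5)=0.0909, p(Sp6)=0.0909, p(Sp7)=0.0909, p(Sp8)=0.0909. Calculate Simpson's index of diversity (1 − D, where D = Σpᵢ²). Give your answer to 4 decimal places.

D = 0.0909² + 0.0909² + 0.2728² + 0.1818² + 0.0909² + 0.0909² + 0.0909² + 0.0909² = 0.008263 + 0.008263 + 0.074420 + 0.033051 + 0.008263 + 0.008263 + 0.008263 + 0.008263 = 0.157048 (working shown to 6 dp, full precision carried).
So 1 − D = 0.842952, i.e. 0.8430 to 4 decimal places.

0.8430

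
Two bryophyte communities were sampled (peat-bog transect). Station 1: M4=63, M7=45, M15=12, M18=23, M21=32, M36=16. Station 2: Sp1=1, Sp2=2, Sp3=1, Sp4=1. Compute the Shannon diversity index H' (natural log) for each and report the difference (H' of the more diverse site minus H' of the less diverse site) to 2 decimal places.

Station 1: N=191, proportions 0.329843, 0.235602, 0.062827, 0.120419, 0.167539, 0.08377, giving H' = 1.642234 (working shown to 6 dp, full precision carried).
Station 2: N=5, proportions 0.2, 0.4, 0.2, 0.2, giving H' = 1.332179.
Difference = |1.642234 − 1.332179| = 0.310055, i.e. 0.31 to 2 decimal places.

0.31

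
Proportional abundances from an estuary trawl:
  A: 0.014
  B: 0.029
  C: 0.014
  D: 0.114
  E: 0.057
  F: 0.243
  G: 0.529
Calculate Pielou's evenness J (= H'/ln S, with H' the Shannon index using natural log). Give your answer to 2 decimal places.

0.68

H' = −Σ pᵢ ln pᵢ = −((-0.0598) + (-0.1027) + (-0.0598) + (-0.2476) + (-0.1633) + (-0.3438) + (-0.3368)) = 1.3137 (working shown to 4 dp, full precision carried).
With S = 7 species, ln S = 1.9459, so J = 1.3137/1.9459 = 0.6751, i.e. 0.68 to 2 decimal places.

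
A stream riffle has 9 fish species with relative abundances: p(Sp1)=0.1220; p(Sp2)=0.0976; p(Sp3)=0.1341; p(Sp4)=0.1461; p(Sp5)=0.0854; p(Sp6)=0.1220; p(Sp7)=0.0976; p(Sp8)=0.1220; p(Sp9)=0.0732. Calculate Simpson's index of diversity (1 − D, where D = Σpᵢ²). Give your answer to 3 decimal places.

D = 0.122² + 0.0976² + 0.1341² + 0.1461² + 0.0854² + 0.122² + 0.0976² + 0.122² + 0.0732² = 0.01488 + 0.00953 + 0.01798 + 0.02135 + 0.00729 + 0.01488 + 0.00953 + 0.01488 + 0.00536 = 0.11568 (working shown to 5 dp, full precision carried).
So 1 − D = 0.88432, i.e. 0.884 to 3 decimal places.

0.884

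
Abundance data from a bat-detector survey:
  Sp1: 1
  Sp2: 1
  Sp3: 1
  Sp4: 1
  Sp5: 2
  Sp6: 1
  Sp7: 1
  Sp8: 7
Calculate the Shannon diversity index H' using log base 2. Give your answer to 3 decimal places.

2.463

Total N = 1+1+1+1+2+1+1+7 = 15, so the proportions are 0.06667, 0.06667, 0.06667, 0.06667, 0.13333, 0.06667, 0.06667, 0.46667 (working shown to 5 dp, full precision carried).
Each pᵢ log₂ pᵢ term: 0.06667×(-3.90689)=-0.26046, 0.06667×(-3.90689)=-0.26046, 0.06667×(-3.90689)=-0.26046, 0.06667×(-3.90689)=-0.26046, 0.13333×(-2.90689)=-0.38759, 0.06667×(-3.90689)=-0.26046, 0.06667×(-3.90689)=-0.26046, 0.46667×(-1.09954)=-0.51312.
Sum = -2.46346, so H' = 2.463.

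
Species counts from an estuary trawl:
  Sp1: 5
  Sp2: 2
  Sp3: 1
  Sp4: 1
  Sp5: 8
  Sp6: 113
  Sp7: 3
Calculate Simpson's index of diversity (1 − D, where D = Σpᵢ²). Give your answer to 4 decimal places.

Total N = 5+2+1+1+8+113+3 = 133, so the proportions are 0.037594, 0.015038, 0.007519, 0.007519, 0.06015, 0.849624, 0.022556 (working shown to 6 dp, full precision carried).
D = 0.037594² + 0.015038² + 0.007519² + 0.007519² + 0.06015² + 0.849624² + 0.022556² = 0.001413 + 0.000226 + 0.000057 + 0.000057 + 0.003618 + 0.721861 + 0.000509 = 0.727740.
So 1 − D = 0.272260, i.e. 0.2723 to 4 decimal places.

0.2723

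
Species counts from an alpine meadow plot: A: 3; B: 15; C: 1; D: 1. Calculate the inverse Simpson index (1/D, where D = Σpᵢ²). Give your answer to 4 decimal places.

Total N = 3+15+1+1 = 20, so the proportions are 0.15, 0.75, 0.05, 0.05 (working shown to 7 dp, full precision carried).
D = 0.15² + 0.75² + 0.05² + 0.05² = 0.0225000 + 0.5625000 + 0.0025000 + 0.0025000 = 0.5900000.
So 1/D = 1.694915, i.e. 1.6949 to 4 decimal places.

1.6949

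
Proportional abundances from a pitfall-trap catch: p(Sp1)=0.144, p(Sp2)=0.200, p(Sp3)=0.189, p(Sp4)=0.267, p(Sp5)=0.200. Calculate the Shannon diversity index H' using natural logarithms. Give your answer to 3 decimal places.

Each pᵢ ln pᵢ term (working shown to 5 dp, full precision carried): 0.144×(-1.93794)=-0.27906, 0.2×(-1.60944)=-0.32189, 0.189×(-1.66601)=-0.31488, 0.267×(-1.32051)=-0.35258, 0.2×(-1.60944)=-0.32189.
Sum = -1.59029, so H' = 1.590.

1.590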